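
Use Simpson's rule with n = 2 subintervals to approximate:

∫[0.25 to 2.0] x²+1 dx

f(x) = x²+1
a = 0.25, b = 2.0, n = 2
h = (b - a)/n = 0.875000

Simpson's rule: (h/3)[f(x₀) + 4f(x₁) + 2f(x₂) + ... + f(xₙ)]

x_0 = 0.2500, f(x_0) = 1.062500, coefficient = 1
x_1 = 1.1250, f(x_1) = 2.265625, coefficient = 4
x_2 = 2.0000, f(x_2) = 5.000000, coefficient = 1

I ≈ (0.875000/3) × 15.125000 = 4.411458
Exact value: 4.411458
Error: 0.000000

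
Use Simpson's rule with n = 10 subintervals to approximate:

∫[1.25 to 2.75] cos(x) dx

f(x) = cos(x)
a = 1.25, b = 2.75, n = 10
h = (b - a)/n = 0.150000

Simpson's rule: (h/3)[f(x₀) + 4f(x₁) + 2f(x₂) + ... + f(xₙ)]

x_0 = 1.2500, f(x_0) = 0.315322, coefficient = 1
x_1 = 1.4000, f(x_1) = 0.169967, coefficient = 4
x_2 = 1.5500, f(x_2) = 0.020795, coefficient = 2
x_3 = 1.7000, f(x_3) = -0.128844, coefficient = 4
x_4 = 1.8500, f(x_4) = -0.275590, coefficient = 2
x_5 = 2.0000, f(x_5) = -0.416147, coefficient = 4
x_6 = 2.1500, f(x_6) = -0.547358, coefficient = 2
x_7 = 2.3000, f(x_7) = -0.666276, coefficient = 4
x_8 = 2.4500, f(x_8) = -0.770231, coefficient = 2
x_9 = 2.6000, f(x_9) = -0.856889, coefficient = 4
x_10 = 2.7500, f(x_10) = -0.924302, coefficient = 1

I ≈ (0.150000/3) × -11.346505 = -0.567325
Exact value: -0.567324
Error: 0.000002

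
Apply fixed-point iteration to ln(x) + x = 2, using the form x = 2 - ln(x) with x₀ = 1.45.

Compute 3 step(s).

Equation: ln(x) + x = 2
Fixed-point form: x = 2 - ln(x)
x₀ = 1.45

x_1 = g(1.450000) = 1.628436
x_2 = g(1.628436) = 1.512380
x_3 = g(1.512380) = 1.586316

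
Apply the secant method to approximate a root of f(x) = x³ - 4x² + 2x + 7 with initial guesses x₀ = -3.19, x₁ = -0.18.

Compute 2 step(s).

f(x) = x³ - 4x² + 2x + 7
x₀ = -3.19, x₁ = -0.18

Secant formula: x_{n+1} = x_n - f(x_n)(x_n - x_{n-1})/(f(x_n) - f(x_{n-1}))

Iteration 1:
  f(-3.190000) = -72.546159
  f(-0.180000) = 6.504568
  x_2 = -0.180000 - 6.504568×(-0.180000 - (-3.190000))/(6.504568 - (-72.546159))
       = -0.427673
Iteration 2:
  f(-0.180000) = 6.504568
  f(-0.427673) = 5.334813
  x_3 = -0.427673 - 5.334813×(-0.427673 - (-0.180000))/(5.334813 - 6.504568)
       = -1.557217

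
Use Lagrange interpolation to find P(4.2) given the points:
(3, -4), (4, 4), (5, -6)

Lagrange interpolation formula:
P(x) = Σ yᵢ × Lᵢ(x)
where Lᵢ(x) = Π_{j≠i} (x - xⱼ)/(xᵢ - xⱼ)

L_0(4.2) = (4.2 - 4)/(3 - 4) × (4.2 - 5)/(3 - 5) = -0.080000
L_1(4.2) = (4.2 - 3)/(4 - 3) × (4.2 - 5)/(4 - 5) = 0.960000
L_2(4.2) = (4.2 - 3)/(5 - 3) × (4.2 - 4)/(5 - 4) = 0.120000

P(4.2) = (-4)×L_0(4.2) + 4×L_1(4.2) + (-6)×L_2(4.2)
P(4.2) = 3.440000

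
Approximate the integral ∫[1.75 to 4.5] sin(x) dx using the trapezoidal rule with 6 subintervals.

f(x) = sin(x)
a = 1.75, b = 4.5, n = 6
h = (b - a)/n = 0.458333

Trapezoidal rule: (h/2)[f(x₀) + 2f(x₁) + 2f(x₂) + ... + f(xₙ)]

x_0 = 1.7500, f(x_0) = 0.983986, coefficient = 1
x_1 = 2.2083, f(x_1) = 0.803564, coefficient = 2
x_2 = 2.6667, f(x_2) = 0.457273, coefficient = 2
x_3 = 3.1250, f(x_3) = 0.016592, coefficient = 2
x_4 = 3.5833, f(x_4) = -0.427514, coefficient = 2
x_5 = 4.0417, f(x_5) = -0.783373, coefficient = 2
x_6 = 4.5000, f(x_6) = -0.977530, coefficient = 1

I ≈ (0.458333/2) × 0.139540 = 0.031978
Exact value: 0.032550
Error: 0.000572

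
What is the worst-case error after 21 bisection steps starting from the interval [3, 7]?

Bisection error bound: |error| ≤ (b-a)/2^n
|error| ≤ (7 - 3)/2^21 = 4/2^21
|error| ≤ 0.0000019073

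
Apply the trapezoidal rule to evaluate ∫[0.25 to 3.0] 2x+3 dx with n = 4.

f(x) = 2x+3
a = 0.25, b = 3.0, n = 4
h = (b - a)/n = 0.687500

Trapezoidal rule: (h/2)[f(x₀) + 2f(x₁) + 2f(x₂) + ... + f(xₙ)]

x_0 = 0.2500, f(x_0) = 3.500000, coefficient = 1
x_1 = 0.9375, f(x_1) = 4.875000, coefficient = 2
x_2 = 1.6250, f(x_2) = 6.250000, coefficient = 2
x_3 = 2.3125, f(x_3) = 7.625000, coefficient = 2
x_4 = 3.0000, f(x_4) = 9.000000, coefficient = 1

I ≈ (0.687500/2) × 50.000000 = 17.187500
Exact value: 17.187500
Error: 0.000000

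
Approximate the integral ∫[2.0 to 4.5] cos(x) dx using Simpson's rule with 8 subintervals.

f(x) = cos(x)
a = 2.0, b = 4.5, n = 8
h = (b - a)/n = 0.312500

Simpson's rule: (h/3)[f(x₀) + 4f(x₁) + 2f(x₂) + ... + f(xₙ)]

x_0 = 2.0000, f(x_0) = -0.416147, coefficient = 1
x_1 = 2.3125, f(x_1) = -0.675545, coefficient = 4
x_2 = 2.6250, f(x_2) = -0.869507, coefficient = 2
x_3 = 2.9375, f(x_3) = -0.979245, coefficient = 4
x_4 = 3.2500, f(x_4) = -0.994130, coefficient = 2
x_5 = 3.5625, f(x_5) = -0.912719, coefficient = 4
x_6 = 3.8750, f(x_6) = -0.742898, coefficient = 2
x_7 = 4.1875, f(x_7) = -0.501117, coefficient = 4
x_8 = 4.5000, f(x_8) = -0.210796, coefficient = 1

I ≈ (0.312500/3) × -18.114515 = -1.886929
Exact value: -1.886828
Error: 0.000101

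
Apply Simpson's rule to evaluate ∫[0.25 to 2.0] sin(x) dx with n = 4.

f(x) = sin(x)
a = 0.25, b = 2.0, n = 4
h = (b - a)/n = 0.437500

Simpson's rule: (h/3)[f(x₀) + 4f(x₁) + 2f(x₂) + ... + f(xₙ)]

x_0 = 0.2500, f(x_0) = 0.247404, coefficient = 1
x_1 = 0.6875, f(x_1) = 0.634607, coefficient = 4
x_2 = 1.1250, f(x_2) = 0.902268, coefficient = 2
x_3 = 1.5625, f(x_3) = 0.999966, coefficient = 4
x_4 = 2.0000, f(x_4) = 0.909297, coefficient = 1

I ≈ (0.437500/3) × 9.499527 = 1.385348
Exact value: 1.385059
Error: 0.000288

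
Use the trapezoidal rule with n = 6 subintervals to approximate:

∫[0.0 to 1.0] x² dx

f(x) = x²
a = 0.0, b = 1.0, n = 6
h = (b - a)/n = 0.166667

Trapezoidal rule: (h/2)[f(x₀) + 2f(x₁) + 2f(x₂) + ... + f(xₙ)]

x_0 = 0.0000, f(x_0) = 0.000000, coefficient = 1
x_1 = 0.1667, f(x_1) = 0.027778, coefficient = 2
x_2 = 0.3333, f(x_2) = 0.111111, coefficient = 2
x_3 = 0.5000, f(x_3) = 0.250000, coefficient = 2
x_4 = 0.6667, f(x_4) = 0.444444, coefficient = 2
x_5 = 0.8333, f(x_5) = 0.694444, coefficient = 2
x_6 = 1.0000, f(x_6) = 1.000000, coefficient = 1

I ≈ (0.166667/2) × 4.055556 = 0.337963
Exact value: 0.333333
Error: 0.004630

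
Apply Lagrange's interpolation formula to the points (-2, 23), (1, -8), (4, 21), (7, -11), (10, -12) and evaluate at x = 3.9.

Lagrange interpolation formula:
P(x) = Σ yᵢ × Lᵢ(x)
where Lᵢ(x) = Π_{j≠i} (x - xⱼ)/(xᵢ - xⱼ)

L_0(3.9) = (3.9 - 1)/(-2 - 1) × (3.9 - 4)/(-2 - 4) × (3.9 - 7)/(-2 - 7) × (3.9 - 10)/(-2 - 10) = -0.002821
L_1(3.9) = (3.9 - (-2))/(1 - (-2)) × (3.9 - 4)/(1 - 4) × (3.9 - 7)/(1 - 7) × (3.9 - 10)/(1 - 10) = 0.022957
L_2(3.9) = (3.9 - (-2))/(4 - (-2)) × (3.9 - 1)/(4 - 1) × (3.9 - 7)/(4 - 7) × (3.9 - 10)/(4 - 10) = 0.998611
L_3(3.9) = (3.9 - (-2))/(7 - (-2)) × (3.9 - 1)/(7 - 1) × (3.9 - 4)/(7 - 4) × (3.9 - 10)/(7 - 10) = -0.021476
L_4(3.9) = (3.9 - (-2))/(10 - (-2)) × (3.9 - 1)/(10 - 1) × (3.9 - 4)/(10 - 4) × (3.9 - 7)/(10 - 7) = 0.002728

P(3.9) = 23×L_0(3.9) + (-8)×L_1(3.9) + 21×L_2(3.9) + (-11)×L_3(3.9) + (-12)×L_4(3.9)
P(3.9) = 20.925795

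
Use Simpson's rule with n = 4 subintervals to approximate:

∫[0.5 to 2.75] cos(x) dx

f(x) = cos(x)
a = 0.5, b = 2.75, n = 4
h = (b - a)/n = 0.562500

Simpson's rule: (h/3)[f(x₀) + 4f(x₁) + 2f(x₂) + ... + f(xₙ)]

x_0 = 0.5000, f(x_0) = 0.877583, coefficient = 1
x_1 = 1.0625, f(x_1) = 0.486690, coefficient = 4
x_2 = 1.6250, f(x_2) = -0.054177, coefficient = 2
x_3 = 2.1875, f(x_3) = -0.578349, coefficient = 4
x_4 = 2.7500, f(x_4) = -0.924302, coefficient = 1

I ≈ (0.562500/3) × -0.521712 = -0.097821
Exact value: -0.097765
Error: 0.000056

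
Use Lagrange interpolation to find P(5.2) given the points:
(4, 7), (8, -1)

Lagrange interpolation formula:
P(x) = Σ yᵢ × Lᵢ(x)
where Lᵢ(x) = Π_{j≠i} (x - xⱼ)/(xᵢ - xⱼ)

L_0(5.2) = (5.2 - 8)/(4 - 8) = 0.700000
L_1(5.2) = (5.2 - 4)/(8 - 4) = 0.300000

P(5.2) = 7×L_0(5.2) + (-1)×L_1(5.2)
P(5.2) = 4.600000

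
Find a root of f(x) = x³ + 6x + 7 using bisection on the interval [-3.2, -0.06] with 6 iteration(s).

f(x) = x³ + 6x + 7
Initial interval: [-3.2, -0.06]

Iteration 1:
  c_1 = (-3.200000 + (-0.060000))/2 = -1.630000
  f(c_1) = f(-1.630000) = -7.110747
  f(a) × f(c) ≥ 0, new interval: [-1.630000, -0.060000]
Iteration 2:
  c_2 = (-1.630000 + (-0.060000))/2 = -0.845000
  f(c_2) = f(-0.845000) = 1.326649
  f(a) × f(c) < 0, new interval: [-1.630000, -0.845000]
Iteration 3:
  c_3 = (-1.630000 + (-0.845000))/2 = -1.237500
  f(c_3) = f(-1.237500) = -2.320115
  f(a) × f(c) ≥ 0, new interval: [-1.237500, -0.845000]
Iteration 4:
  c_4 = (-1.237500 + (-0.845000))/2 = -1.041250
  f(c_4) = f(-1.041250) = -0.376425
  f(a) × f(c) ≥ 0, new interval: [-1.041250, -0.845000]
Iteration 5:
  c_5 = (-1.041250 + (-0.845000))/2 = -0.943125
  f(c_5) = f(-0.943125) = 0.502355
  f(a) × f(c) < 0, new interval: [-1.041250, -0.943125]
Iteration 6:
  c_6 = (-1.041250 + (-0.943125))/2 = -0.992188
  f(c_6) = f(-0.992188) = 0.070130
  f(a) × f(c) < 0, new interval: [-1.041250, -0.992188]

After 6 iteration(s), the approximation is c_6 = -0.992188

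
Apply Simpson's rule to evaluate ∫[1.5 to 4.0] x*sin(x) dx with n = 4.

f(x) = x*sin(x)
a = 1.5, b = 4.0, n = 4
h = (b - a)/n = 0.625000

Simpson's rule: (h/3)[f(x₀) + 4f(x₁) + 2f(x₂) + ... + f(xₙ)]

x_0 = 1.5000, f(x_0) = 1.496242, coefficient = 1
x_1 = 2.1250, f(x_1) = 1.806930, coefficient = 4
x_2 = 2.7500, f(x_2) = 1.049568, coefficient = 2
x_3 = 3.3750, f(x_3) = -0.780617, coefficient = 4
x_4 = 4.0000, f(x_4) = -3.027210, coefficient = 1

I ≈ (0.625000/3) × 4.673420 = 0.973629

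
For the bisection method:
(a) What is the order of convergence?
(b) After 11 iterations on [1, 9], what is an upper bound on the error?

(a) Bisection has linear (order 1) convergence; the error is halved each step.

(b) Error bound = (b-a)/2^n = (9 - 1)/2^{11}
    = 8/2^{11}

(a) 1 (linear); (b) error ≤ 3.91e-03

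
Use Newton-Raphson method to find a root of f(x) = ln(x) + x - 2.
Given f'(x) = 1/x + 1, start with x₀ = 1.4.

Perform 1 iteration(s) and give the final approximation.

f(x) = ln(x) + x - 2
f'(x) = 1/x + 1
x₀ = 1.4

Newton-Raphson formula: x_{n+1} = x_n - f(x_n)/f'(x_n)

Iteration 1:
  f(1.400000) = -0.263528
  f'(1.400000) = 1.714286
  x_1 = 1.400000 - (-0.263528)/1.714286 = 1.553725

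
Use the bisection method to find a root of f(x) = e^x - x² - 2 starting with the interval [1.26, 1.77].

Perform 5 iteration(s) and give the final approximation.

f(x) = e^x - x² - 2
Initial interval: [1.26, 1.77]

Iteration 1:
  c_1 = (1.260000 + 1.770000)/2 = 1.515000
  f(c_1) = f(1.515000) = 0.254196
  f(a) × f(c) < 0, new interval: [1.260000, 1.515000]
Iteration 2:
  c_2 = (1.260000 + 1.515000)/2 = 1.387500
  f(c_2) = f(1.387500) = 0.079669
  f(a) × f(c) < 0, new interval: [1.260000, 1.387500]
Iteration 3:
  c_3 = (1.260000 + 1.387500)/2 = 1.323750
  f(c_3) = f(1.323750) = 0.005171
  f(a) × f(c) < 0, new interval: [1.260000, 1.323750]
Iteration 4:
  c_4 = (1.260000 + 1.323750)/2 = 1.291875
  f(c_4) = f(1.291875) = -0.029337
  f(a) × f(c) ≥ 0, new interval: [1.291875, 1.323750]
Iteration 5:
  c_5 = (1.291875 + 1.323750)/2 = 1.307813
  f(c_5) = f(1.307813) = -0.012298
  f(a) × f(c) ≥ 0, new interval: [1.307813, 1.323750]

After 5 iteration(s), the approximation is c_5 = 1.307813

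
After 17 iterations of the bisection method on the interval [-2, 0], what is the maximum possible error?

Bisection error bound: |error| ≤ (b-a)/2^n
|error| ≤ (0 - (-2))/2^17 = 2/2^17
|error| ≤ 0.0000152588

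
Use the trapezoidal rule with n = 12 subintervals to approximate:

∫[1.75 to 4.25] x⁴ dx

f(x) = x⁴
a = 1.75, b = 4.25, n = 12
h = (b - a)/n = 0.208333

Trapezoidal rule: (h/2)[f(x₀) + 2f(x₁) + 2f(x₂) + ... + f(xₙ)]

x_0 = 1.7500, f(x_0) = 9.378906, coefficient = 1
x_1 = 1.9583, f(x_1) = 14.707758, coefficient = 2
x_2 = 2.1667, f(x_2) = 22.037809, coefficient = 2
x_3 = 2.3750, f(x_3) = 31.816650, coefficient = 2
x_4 = 2.5833, f(x_4) = 44.537085, coefficient = 2
x_5 = 2.7917, f(x_5) = 60.737127, coefficient = 2
x_6 = 3.0000, f(x_6) = 81.000000, coefficient = 2
x_7 = 3.2083, f(x_7) = 105.954141, coefficient = 2
x_8 = 3.4167, f(x_8) = 136.273196, coefficient = 2
x_9 = 3.6250, f(x_9) = 172.676025, coefficient = 2
x_10 = 3.8333, f(x_10) = 215.926698, coefficient = 2
x_11 = 4.0417, f(x_11) = 266.834494, coefficient = 2
x_12 = 4.2500, f(x_12) = 326.253906, coefficient = 1

I ≈ (0.208333/2) × 2640.634778 = 275.066123
Exact value: 274.033203
Error: 1.032920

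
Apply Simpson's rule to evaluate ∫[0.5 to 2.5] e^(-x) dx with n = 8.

f(x) = e^(-x)
a = 0.5, b = 2.5, n = 8
h = (b - a)/n = 0.250000

Simpson's rule: (h/3)[f(x₀) + 4f(x₁) + 2f(x₂) + ... + f(xₙ)]

x_0 = 0.5000, f(x_0) = 0.606531, coefficient = 1
x_1 = 0.7500, f(x_1) = 0.472367, coefficient = 4
x_2 = 1.0000, f(x_2) = 0.367879, coefficient = 2
x_3 = 1.2500, f(x_3) = 0.286505, coefficient = 4
x_4 = 1.5000, f(x_4) = 0.223130, coefficient = 2
x_5 = 1.7500, f(x_5) = 0.173774, coefficient = 4
x_6 = 2.0000, f(x_6) = 0.135335, coefficient = 2
x_7 = 2.2500, f(x_7) = 0.105399, coefficient = 4
x_8 = 2.5000, f(x_8) = 0.082085, coefficient = 1

I ≈ (0.250000/3) × 6.293483 = 0.524457
Exact value: 0.524446
Error: 0.000011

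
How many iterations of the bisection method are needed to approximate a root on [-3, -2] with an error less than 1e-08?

We need (b-a)/2^n ≤ 1e-08
(-2 - (-3))/2^n ≤ 1e-08
1/2^n ≤ 1e-08
2^n ≥ 100000000
n ≥ log₂(100000000) = 26.58
n ≥ 27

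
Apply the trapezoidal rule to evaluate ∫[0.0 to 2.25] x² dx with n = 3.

f(x) = x²
a = 0.0, b = 2.25, n = 3
h = (b - a)/n = 0.750000

Trapezoidal rule: (h/2)[f(x₀) + 2f(x₁) + 2f(x₂) + ... + f(xₙ)]

x_0 = 0.0000, f(x_0) = 0.000000, coefficient = 1
x_1 = 0.7500, f(x_1) = 0.562500, coefficient = 2
x_2 = 1.5000, f(x_2) = 2.250000, coefficient = 2
x_3 = 2.2500, f(x_3) = 5.062500, coefficient = 1

I ≈ (0.750000/2) × 10.687500 = 4.007812
Exact value: 3.796875
Error: 0.210938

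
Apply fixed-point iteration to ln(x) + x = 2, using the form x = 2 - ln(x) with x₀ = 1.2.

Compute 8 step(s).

Equation: ln(x) + x = 2
Fixed-point form: x = 2 - ln(x)
x₀ = 1.2

x_1 = g(1.200000) = 1.817678
x_2 = g(1.817678) = 1.402440
x_3 = g(1.402440) = 1.661786
x_4 = g(1.661786) = 1.492107
x_5 = g(1.492107) = 1.599811
x_6 = g(1.599811) = 1.530115
x_7 = g(1.530115) = 1.574657
x_8 = g(1.574657) = 1.545962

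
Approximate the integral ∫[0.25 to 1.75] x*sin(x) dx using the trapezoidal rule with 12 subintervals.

f(x) = x*sin(x)
a = 0.25, b = 1.75, n = 12
h = (b - a)/n = 0.125000

Trapezoidal rule: (h/2)[f(x₀) + 2f(x₁) + 2f(x₂) + ... + f(xₙ)]

x_0 = 0.2500, f(x_0) = 0.061851, coefficient = 1
x_1 = 0.3750, f(x_1) = 0.137352, coefficient = 2
x_2 = 0.5000, f(x_2) = 0.239713, coefficient = 2
x_3 = 0.6250, f(x_3) = 0.365686, coefficient = 2
x_4 = 0.7500, f(x_4) = 0.511229, coefficient = 2
x_5 = 0.8750, f(x_5) = 0.671601, coefficient = 2
x_6 = 1.0000, f(x_6) = 0.841471, coefficient = 2
x_7 = 1.1250, f(x_7) = 1.015051, coefficient = 2
x_8 = 1.2500, f(x_8) = 1.186231, coefficient = 2
x_9 = 1.3750, f(x_9) = 1.348728, coefficient = 2
x_10 = 1.5000, f(x_10) = 1.496242, coefficient = 2
x_11 = 1.6250, f(x_11) = 1.622613, coefficient = 2
x_12 = 1.7500, f(x_12) = 1.721975, coefficient = 1

I ≈ (0.125000/2) × 20.655661 = 1.290979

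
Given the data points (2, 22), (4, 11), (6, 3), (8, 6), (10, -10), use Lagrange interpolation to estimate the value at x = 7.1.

Lagrange interpolation formula:
P(x) = Σ yᵢ × Lᵢ(x)
where Lᵢ(x) = Π_{j≠i} (x - xⱼ)/(xᵢ - xⱼ)

L_0(7.1) = (7.1 - 4)/(2 - 4) × (7.1 - 6)/(2 - 6) × (7.1 - 8)/(2 - 8) × (7.1 - 10)/(2 - 10) = 0.023177
L_1(7.1) = (7.1 - 2)/(4 - 2) × (7.1 - 6)/(4 - 6) × (7.1 - 8)/(4 - 8) × (7.1 - 10)/(4 - 10) = -0.152522
L_2(7.1) = (7.1 - 2)/(6 - 2) × (7.1 - 4)/(6 - 4) × (7.1 - 8)/(6 - 8) × (7.1 - 10)/(6 - 10) = 0.644752
L_3(7.1) = (7.1 - 2)/(8 - 2) × (7.1 - 4)/(8 - 4) × (7.1 - 6)/(8 - 6) × (7.1 - 10)/(8 - 10) = 0.525353
L_4(7.1) = (7.1 - 2)/(10 - 2) × (7.1 - 4)/(10 - 4) × (7.1 - 6)/(10 - 6) × (7.1 - 8)/(10 - 8) = -0.040760

P(7.1) = 22×L_0(7.1) + 11×L_1(7.1) + 3×L_2(7.1) + 6×L_3(7.1) + (-10)×L_4(7.1)
P(7.1) = 4.326136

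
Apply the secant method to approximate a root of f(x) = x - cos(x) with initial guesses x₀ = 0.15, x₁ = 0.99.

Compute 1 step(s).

f(x) = x - cos(x)
x₀ = 0.15, x₁ = 0.99

Secant formula: x_{n+1} = x_n - f(x_n)(x_n - x_{n-1})/(f(x_n) - f(x_{n-1}))

Iteration 1:
  f(0.150000) = -0.838771
  f(0.990000) = 0.441310
  x_2 = 0.990000 - 0.441310×(0.990000 - 0.150000)/(0.441310 - (-0.838771))
       = 0.700409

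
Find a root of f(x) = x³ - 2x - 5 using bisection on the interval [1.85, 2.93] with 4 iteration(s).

f(x) = x³ - 2x - 5
Initial interval: [1.85, 2.93]

Iteration 1:
  c_1 = (1.850000 + 2.930000)/2 = 2.390000
  f(c_1) = f(2.390000) = 3.871919
  f(a) × f(c) < 0, new interval: [1.850000, 2.390000]
Iteration 2:
  c_2 = (1.850000 + 2.390000)/2 = 2.120000
  f(c_2) = f(2.120000) = 0.288128
  f(a) × f(c) < 0, new interval: [1.850000, 2.120000]
Iteration 3:
  c_3 = (1.850000 + 2.120000)/2 = 1.985000
  f(c_3) = f(1.985000) = -1.148653
  f(a) × f(c) ≥ 0, new interval: [1.985000, 2.120000]
Iteration 4:
  c_4 = (1.985000 + 2.120000)/2 = 2.052500
  f(c_4) = f(2.052500) = -0.458318
  f(a) × f(c) ≥ 0, new interval: [2.052500, 2.120000]

After 4 iteration(s), the approximation is c_4 = 2.052500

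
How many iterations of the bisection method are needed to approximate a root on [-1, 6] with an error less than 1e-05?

We need (b-a)/2^n ≤ 1e-05
(6 - (-1))/2^n ≤ 1e-05
7/2^n ≤ 1e-05
2^n ≥ 700000
n ≥ log₂(700000) = 19.42
n ≥ 20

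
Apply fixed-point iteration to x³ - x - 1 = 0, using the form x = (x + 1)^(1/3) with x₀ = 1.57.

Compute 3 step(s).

Equation: x³ - x - 1 = 0
Fixed-point form: x = (x + 1)^(1/3)
x₀ = 1.57

x_1 = g(1.570000) = 1.369760
x_2 = g(1.369760) = 1.333219
x_3 = g(1.333219) = 1.326331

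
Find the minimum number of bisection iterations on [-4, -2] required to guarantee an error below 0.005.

We need (b-a)/2^n ≤ 0.005
(-2 - (-4))/2^n ≤ 0.005
2/2^n ≤ 0.005
2^n ≥ 400
n ≥ log₂(400) = 8.64
n ≥ 9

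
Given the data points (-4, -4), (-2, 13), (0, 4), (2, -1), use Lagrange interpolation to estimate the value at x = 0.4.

Lagrange interpolation formula:
P(x) = Σ yᵢ × Lᵢ(x)
where Lᵢ(x) = Π_{j≠i} (x - xⱼ)/(xᵢ - xⱼ)

L_0(0.4) = (0.4 - (-2))/(-4 - (-2)) × (0.4 - 0)/(-4 - 0) × (0.4 - 2)/(-4 - 2) = 0.032000
L_1(0.4) = (0.4 - (-4))/(-2 - (-4)) × (0.4 - 0)/(-2 - 0) × (0.4 - 2)/(-2 - 2) = -0.176000
L_2(0.4) = (0.4 - (-4))/(0 - (-4)) × (0.4 - (-2))/(0 - (-2)) × (0.4 - 2)/(0 - 2) = 1.056000
L_3(0.4) = (0.4 - (-4))/(2 - (-4)) × (0.4 - (-2))/(2 - (-2)) × (0.4 - 0)/(2 - 0) = 0.088000

P(0.4) = (-4)×L_0(0.4) + 13×L_1(0.4) + 4×L_2(0.4) + (-1)×L_3(0.4)
P(0.4) = 1.720000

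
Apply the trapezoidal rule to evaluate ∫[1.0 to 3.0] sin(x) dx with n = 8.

f(x) = sin(x)
a = 1.0, b = 3.0, n = 8
h = (b - a)/n = 0.250000

Trapezoidal rule: (h/2)[f(x₀) + 2f(x₁) + 2f(x₂) + ... + f(xₙ)]

x_0 = 1.0000, f(x_0) = 0.841471, coefficient = 1
x_1 = 1.2500, f(x_1) = 0.948985, coefficient = 2
x_2 = 1.5000, f(x_2) = 0.997495, coefficient = 2
x_3 = 1.7500, f(x_3) = 0.983986, coefficient = 2
x_4 = 2.0000, f(x_4) = 0.909297, coefficient = 2
x_5 = 2.2500, f(x_5) = 0.778073, coefficient = 2
x_6 = 2.5000, f(x_6) = 0.598472, coefficient = 2
x_7 = 2.7500, f(x_7) = 0.381661, coefficient = 2
x_8 = 3.0000, f(x_8) = 0.141120, coefficient = 1

I ≈ (0.250000/2) × 12.178530 = 1.522316
Exact value: 1.530295
Error: 0.007979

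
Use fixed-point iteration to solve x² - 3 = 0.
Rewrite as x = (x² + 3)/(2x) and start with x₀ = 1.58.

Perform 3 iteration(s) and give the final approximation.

Equation: x² - 3 = 0
Fixed-point form: x = (x² + 3)/(2x)
x₀ = 1.58

x_1 = g(1.580000) = 1.739367
x_2 = g(1.739367) = 1.732066
x_3 = g(1.732066) = 1.732051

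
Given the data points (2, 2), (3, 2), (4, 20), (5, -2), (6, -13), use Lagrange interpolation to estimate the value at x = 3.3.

Lagrange interpolation formula:
P(x) = Σ yᵢ × Lᵢ(x)
where Lᵢ(x) = Π_{j≠i} (x - xⱼ)/(xᵢ - xⱼ)

L_0(3.3) = (3.3 - 3)/(2 - 3) × (3.3 - 4)/(2 - 4) × (3.3 - 5)/(2 - 5) × (3.3 - 6)/(2 - 6) = -0.040162
L_1(3.3) = (3.3 - 2)/(3 - 2) × (3.3 - 4)/(3 - 4) × (3.3 - 5)/(3 - 5) × (3.3 - 6)/(3 - 6) = 0.696150
L_2(3.3) = (3.3 - 2)/(4 - 2) × (3.3 - 3)/(4 - 3) × (3.3 - 5)/(4 - 5) × (3.3 - 6)/(4 - 6) = 0.447525
L_3(3.3) = (3.3 - 2)/(5 - 2) × (3.3 - 3)/(5 - 3) × (3.3 - 4)/(5 - 4) × (3.3 - 6)/(5 - 6) = -0.122850
L_4(3.3) = (3.3 - 2)/(6 - 2) × (3.3 - 3)/(6 - 3) × (3.3 - 4)/(6 - 4) × (3.3 - 5)/(6 - 5) = 0.019337

P(3.3) = 2×L_0(3.3) + 2×L_1(3.3) + 20×L_2(3.3) + (-2)×L_3(3.3) + (-13)×L_4(3.3)
P(3.3) = 10.256787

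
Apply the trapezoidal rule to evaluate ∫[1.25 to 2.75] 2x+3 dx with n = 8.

f(x) = 2x+3
a = 1.25, b = 2.75, n = 8
h = (b - a)/n = 0.187500

Trapezoidal rule: (h/2)[f(x₀) + 2f(x₁) + 2f(x₂) + ... + f(xₙ)]

x_0 = 1.2500, f(x_0) = 5.500000, coefficient = 1
x_1 = 1.4375, f(x_1) = 5.875000, coefficient = 2
x_2 = 1.6250, f(x_2) = 6.250000, coefficient = 2
x_3 = 1.8125, f(x_3) = 6.625000, coefficient = 2
x_4 = 2.0000, f(x_4) = 7.000000, coefficient = 2
x_5 = 2.1875, f(x_5) = 7.375000, coefficient = 2
x_6 = 2.3750, f(x_6) = 7.750000, coefficient = 2
x_7 = 2.5625, f(x_7) = 8.125000, coefficient = 2
x_8 = 2.7500, f(x_8) = 8.500000, coefficient = 1

I ≈ (0.187500/2) × 112.000000 = 10.500000
Exact value: 10.500000
Error: 0.000000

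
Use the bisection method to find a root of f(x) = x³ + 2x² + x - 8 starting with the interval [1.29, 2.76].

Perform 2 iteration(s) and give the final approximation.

f(x) = x³ + 2x² + x - 8
Initial interval: [1.29, 2.76]

Iteration 1:
  c_1 = (1.290000 + 2.760000)/2 = 2.025000
  f(c_1) = f(2.025000) = 10.530016
  f(a) × f(c) < 0, new interval: [1.290000, 2.025000]
Iteration 2:
  c_2 = (1.290000 + 2.025000)/2 = 1.657500
  f(c_2) = f(1.657500) = 3.705773
  f(a) × f(c) < 0, new interval: [1.290000, 1.657500]

After 2 iteration(s), the approximation is c_2 = 1.657500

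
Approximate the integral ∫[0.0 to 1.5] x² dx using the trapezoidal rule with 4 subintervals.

f(x) = x²
a = 0.0, b = 1.5, n = 4
h = (b - a)/n = 0.375000

Trapezoidal rule: (h/2)[f(x₀) + 2f(x₁) + 2f(x₂) + ... + f(xₙ)]

x_0 = 0.0000, f(x_0) = 0.000000, coefficient = 1
x_1 = 0.3750, f(x_1) = 0.140625, coefficient = 2
x_2 = 0.7500, f(x_2) = 0.562500, coefficient = 2
x_3 = 1.1250, f(x_3) = 1.265625, coefficient = 2
x_4 = 1.5000, f(x_4) = 2.250000, coefficient = 1

I ≈ (0.375000/2) × 6.187500 = 1.160156
Exact value: 1.125000
Error: 0.035156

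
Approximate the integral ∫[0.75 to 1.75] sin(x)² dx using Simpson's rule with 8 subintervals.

f(x) = sin(x)²
a = 0.75, b = 1.75, n = 8
h = (b - a)/n = 0.125000

Simpson's rule: (h/3)[f(x₀) + 4f(x₁) + 2f(x₂) + ... + f(xₙ)]

x_0 = 0.7500, f(x_0) = 0.464631, coefficient = 1
x_1 = 0.8750, f(x_1) = 0.589123, coefficient = 4
x_2 = 1.0000, f(x_2) = 0.708073, coefficient = 2
x_3 = 1.1250, f(x_3) = 0.814087, coefficient = 4
x_4 = 1.2500, f(x_4) = 0.900572, coefficient = 2
x_5 = 1.3750, f(x_5) = 0.962151, coefficient = 4
x_6 = 1.5000, f(x_6) = 0.994996, coefficient = 2
x_7 = 1.6250, f(x_7) = 0.997065, coefficient = 4
x_8 = 1.7500, f(x_8) = 0.968228, coefficient = 1

I ≈ (0.125000/3) × 20.089846 = 0.837077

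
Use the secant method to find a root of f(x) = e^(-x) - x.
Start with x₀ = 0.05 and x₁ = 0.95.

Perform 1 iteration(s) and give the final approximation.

f(x) = e^(-x) - x
x₀ = 0.05, x₁ = 0.95

Secant formula: x_{n+1} = x_n - f(x_n)(x_n - x_{n-1})/(f(x_n) - f(x_{n-1}))

Iteration 1:
  f(0.050000) = 0.901229
  f(0.950000) = -0.563259
  x_2 = 0.950000 - (-0.563259)×(0.950000 - 0.050000)/(-0.563259 - 0.901229)
       = 0.603850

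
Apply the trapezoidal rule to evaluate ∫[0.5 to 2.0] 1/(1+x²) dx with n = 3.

f(x) = 1/(1+x²)
a = 0.5, b = 2.0, n = 3
h = (b - a)/n = 0.500000

Trapezoidal rule: (h/2)[f(x₀) + 2f(x₁) + 2f(x₂) + ... + f(xₙ)]

x_0 = 0.5000, f(x_0) = 0.800000, coefficient = 1
x_1 = 1.0000, f(x_1) = 0.500000, coefficient = 2
x_2 = 1.5000, f(x_2) = 0.307692, coefficient = 2
x_3 = 2.0000, f(x_3) = 0.200000, coefficient = 1

I ≈ (0.500000/2) × 2.615385 = 0.653846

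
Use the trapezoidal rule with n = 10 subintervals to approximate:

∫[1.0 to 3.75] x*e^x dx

f(x) = x*e^x
a = 1.0, b = 3.75, n = 10
h = (b - a)/n = 0.275000

Trapezoidal rule: (h/2)[f(x₀) + 2f(x₁) + 2f(x₂) + ... + f(xₙ)]

x_0 = 1.0000, f(x_0) = 2.718282, coefficient = 1
x_1 = 1.2750, f(x_1) = 4.562844, coefficient = 2
x_2 = 1.5500, f(x_2) = 7.302779, coefficient = 2
x_3 = 1.8250, f(x_3) = 11.320101, coefficient = 2
x_4 = 2.1000, f(x_4) = 17.148957, coefficient = 2
x_5 = 2.3750, f(x_5) = 25.533656, coefficient = 2
x_6 = 2.6500, f(x_6) = 37.508202, coefficient = 2
x_7 = 2.9250, f(x_7) = 54.505111, coefficient = 2
x_8 = 3.2000, f(x_8) = 78.504097, coefficient = 2
x_9 = 3.4750, f(x_9) = 112.234954, coefficient = 2
x_10 = 3.7500, f(x_10) = 159.454058, coefficient = 1

I ≈ (0.275000/2) × 859.413742 = 118.169390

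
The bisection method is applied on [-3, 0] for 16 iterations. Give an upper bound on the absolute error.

Bisection error bound: |error| ≤ (b-a)/2^n
|error| ≤ (0 - (-3))/2^16 = 3/2^16
|error| ≤ 0.0000457764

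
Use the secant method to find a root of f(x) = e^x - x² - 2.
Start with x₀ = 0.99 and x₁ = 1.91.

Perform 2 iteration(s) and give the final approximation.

f(x) = e^x - x² - 2
x₀ = 0.99, x₁ = 1.91

Secant formula: x_{n+1} = x_n - f(x_n)(x_n - x_{n-1})/(f(x_n) - f(x_{n-1}))

Iteration 1:
  f(0.990000) = -0.288866
  f(1.910000) = 1.104989
  x_2 = 1.910000 - 1.104989×(1.910000 - 0.990000)/(1.104989 - (-0.288866))
       = 1.180663
Iteration 2:
  f(1.910000) = 1.104989
  f(1.180663) = -0.137433
  x_3 = 1.180663 - (-0.137433)×(1.180663 - 1.910000)/(-0.137433 - 1.104989)
       = 1.261340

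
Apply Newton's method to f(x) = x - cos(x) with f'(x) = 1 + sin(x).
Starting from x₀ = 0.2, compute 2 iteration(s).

f(x) = x - cos(x)
f'(x) = 1 + sin(x)
x₀ = 0.2

Newton-Raphson formula: x_{n+1} = x_n - f(x_n)/f'(x_n)

Iteration 1:
  f(0.200000) = -0.780067
  f'(0.200000) = 1.198669
  x_1 = 0.200000 - (-0.780067)/1.198669 = 0.850777
Iteration 2:
  f(0.850777) = 0.191378
  f'(0.850777) = 1.751793
  x_2 = 0.850777 - 0.191378/1.751793 = 0.741530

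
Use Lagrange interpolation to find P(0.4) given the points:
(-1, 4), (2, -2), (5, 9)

Lagrange interpolation formula:
P(x) = Σ yᵢ × Lᵢ(x)
where Lᵢ(x) = Π_{j≠i} (x - xⱼ)/(xᵢ - xⱼ)

L_0(0.4) = (0.4 - 2)/(-1 - 2) × (0.4 - 5)/(-1 - 5) = 0.408889
L_1(0.4) = (0.4 - (-1))/(2 - (-1)) × (0.4 - 5)/(2 - 5) = 0.715556
L_2(0.4) = (0.4 - (-1))/(5 - (-1)) × (0.4 - 2)/(5 - 2) = -0.124444

P(0.4) = 4×L_0(0.4) + (-2)×L_1(0.4) + 9×L_2(0.4)
P(0.4) = -0.915556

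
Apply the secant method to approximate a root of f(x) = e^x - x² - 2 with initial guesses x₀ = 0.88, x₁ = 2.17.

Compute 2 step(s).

f(x) = e^x - x² - 2
x₀ = 0.88, x₁ = 2.17

Secant formula: x_{n+1} = x_n - f(x_n)(x_n - x_{n-1})/(f(x_n) - f(x_{n-1}))

Iteration 1:
  f(0.880000) = -0.363500
  f(2.170000) = 2.049384
  x_2 = 2.170000 - 2.049384×(2.170000 - 0.880000)/(2.049384 - (-0.363500))
       = 1.074338
Iteration 2:
  f(2.170000) = 2.049384
  f(1.074338) = -0.226148
  x_3 = 1.074338 - (-0.226148)×(1.074338 - 2.170000)/(-0.226148 - 2.049384)
       = 1.183228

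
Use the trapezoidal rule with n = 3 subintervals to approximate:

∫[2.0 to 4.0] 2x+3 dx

f(x) = 2x+3
a = 2.0, b = 4.0, n = 3
h = (b - a)/n = 0.666667

Trapezoidal rule: (h/2)[f(x₀) + 2f(x₁) + 2f(x₂) + ... + f(xₙ)]

x_0 = 2.0000, f(x_0) = 7.000000, coefficient = 1
x_1 = 2.6667, f(x_1) = 8.333333, coefficient = 2
x_2 = 3.3333, f(x_2) = 9.666667, coefficient = 2
x_3 = 4.0000, f(x_3) = 11.000000, coefficient = 1

I ≈ (0.666667/2) × 54.000000 = 18.000000
Exact value: 18.000000
Error: 0.000000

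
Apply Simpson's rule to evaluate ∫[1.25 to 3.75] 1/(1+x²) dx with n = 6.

f(x) = 1/(1+x²)
a = 1.25, b = 3.75, n = 6
h = (b - a)/n = 0.416667

Simpson's rule: (h/3)[f(x₀) + 4f(x₁) + 2f(x₂) + ... + f(xₙ)]

x_0 = 1.2500, f(x_0) = 0.390244, coefficient = 1
x_1 = 1.6667, f(x_1) = 0.264706, coefficient = 4
x_2 = 2.0833, f(x_2) = 0.187256, coefficient = 2
x_3 = 2.5000, f(x_3) = 0.137931, coefficient = 4
x_4 = 2.9167, f(x_4) = 0.105186, coefficient = 2
x_5 = 3.3333, f(x_5) = 0.082569, coefficient = 4
x_6 = 3.7500, f(x_6) = 0.066390, coefficient = 1

I ≈ (0.416667/3) × 2.982342 = 0.414214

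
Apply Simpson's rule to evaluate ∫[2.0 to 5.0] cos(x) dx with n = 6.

f(x) = cos(x)
a = 2.0, b = 5.0, n = 6
h = (b - a)/n = 0.500000

Simpson's rule: (h/3)[f(x₀) + 4f(x₁) + 2f(x₂) + ... + f(xₙ)]

x_0 = 2.0000, f(x_0) = -0.416147, coefficient = 1
x_1 = 2.5000, f(x_1) = -0.801144, coefficient = 4
x_2 = 3.0000, f(x_2) = -0.989992, coefficient = 2
x_3 = 3.5000, f(x_3) = -0.936457, coefficient = 4
x_4 = 4.0000, f(x_4) = -0.653644, coefficient = 2
x_5 = 4.5000, f(x_5) = -0.210796, coefficient = 4
x_6 = 5.0000, f(x_6) = 0.283662, coefficient = 1

I ≈ (0.500000/3) × -11.213341 = -1.868890
Exact value: -1.868222
Error: 0.000669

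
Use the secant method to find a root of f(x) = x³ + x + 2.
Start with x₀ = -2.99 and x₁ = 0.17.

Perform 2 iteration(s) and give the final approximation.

f(x) = x³ + x + 2
x₀ = -2.99, x₁ = 0.17

Secant formula: x_{n+1} = x_n - f(x_n)(x_n - x_{n-1})/(f(x_n) - f(x_{n-1}))

Iteration 1:
  f(-2.990000) = -27.720899
  f(0.170000) = 2.174913
  x_2 = 0.170000 - 2.174913×(0.170000 - (-2.990000))/(2.174913 - (-27.720899))
       = -0.059889
Iteration 2:
  f(0.170000) = 2.174913
  f(-0.059889) = 1.939896
  x_3 = -0.059889 - 1.939896×(-0.059889 - 0.170000)/(1.939896 - 2.174913)
       = -1.957459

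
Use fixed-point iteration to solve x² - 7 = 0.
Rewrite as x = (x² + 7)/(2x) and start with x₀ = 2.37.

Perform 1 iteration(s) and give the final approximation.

Equation: x² - 7 = 0
Fixed-point form: x = (x² + 7)/(2x)
x₀ = 2.37

x_1 = g(2.370000) = 2.661793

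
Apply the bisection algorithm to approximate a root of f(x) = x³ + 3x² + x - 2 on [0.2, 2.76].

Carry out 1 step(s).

f(x) = x³ + 3x² + x - 2
Initial interval: [0.2, 2.76]

Iteration 1:
  c_1 = (0.200000 + 2.760000)/2 = 1.480000
  f(c_1) = f(1.480000) = 9.292992
  f(a) × f(c) < 0, new interval: [0.200000, 1.480000]

After 1 iteration(s), the approximation is c_1 = 1.480000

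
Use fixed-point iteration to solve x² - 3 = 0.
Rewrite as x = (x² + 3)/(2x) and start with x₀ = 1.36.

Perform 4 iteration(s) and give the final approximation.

Equation: x² - 3 = 0
Fixed-point form: x = (x² + 3)/(2x)
x₀ = 1.36

x_1 = g(1.360000) = 1.782941
x_2 = g(1.782941) = 1.732777
x_3 = g(1.732777) = 1.732051
x_4 = g(1.732051) = 1.732051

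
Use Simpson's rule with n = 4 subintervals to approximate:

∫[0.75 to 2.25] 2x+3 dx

f(x) = 2x+3
a = 0.75, b = 2.25, n = 4
h = (b - a)/n = 0.375000

Simpson's rule: (h/3)[f(x₀) + 4f(x₁) + 2f(x₂) + ... + f(xₙ)]

x_0 = 0.7500, f(x_0) = 4.500000, coefficient = 1
x_1 = 1.1250, f(x_1) = 5.250000, coefficient = 4
x_2 = 1.5000, f(x_2) = 6.000000, coefficient = 2
x_3 = 1.8750, f(x_3) = 6.750000, coefficient = 4
x_4 = 2.2500, f(x_4) = 7.500000, coefficient = 1

I ≈ (0.375000/3) × 72.000000 = 9.000000
Exact value: 9.000000
Error: 0.000000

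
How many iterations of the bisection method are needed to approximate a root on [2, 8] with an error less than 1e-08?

We need (b-a)/2^n ≤ 1e-08
(8 - 2)/2^n ≤ 1e-08
6/2^n ≤ 1e-08
2^n ≥ 600000000
n ≥ log₂(600000000) = 29.16
n ≥ 30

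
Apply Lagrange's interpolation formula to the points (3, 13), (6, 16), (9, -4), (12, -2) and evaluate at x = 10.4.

Lagrange interpolation formula:
P(x) = Σ yᵢ × Lᵢ(x)
where Lᵢ(x) = Π_{j≠i} (x - xⱼ)/(xᵢ - xⱼ)

L_0(10.4) = (10.4 - 6)/(3 - 6) × (10.4 - 9)/(3 - 9) × (10.4 - 12)/(3 - 12) = 0.060840
L_1(10.4) = (10.4 - 3)/(6 - 3) × (10.4 - 9)/(6 - 9) × (10.4 - 12)/(6 - 12) = -0.306963
L_2(10.4) = (10.4 - 3)/(9 - 3) × (10.4 - 6)/(9 - 6) × (10.4 - 12)/(9 - 12) = 0.964741
L_3(10.4) = (10.4 - 3)/(12 - 3) × (10.4 - 6)/(12 - 6) × (10.4 - 9)/(12 - 9) = 0.281383

P(10.4) = 13×L_0(10.4) + 16×L_1(10.4) + (-4)×L_2(10.4) + (-2)×L_3(10.4)
P(10.4) = -8.542222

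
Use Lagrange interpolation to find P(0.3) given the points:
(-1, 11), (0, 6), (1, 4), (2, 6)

Lagrange interpolation formula:
P(x) = Σ yᵢ × Lᵢ(x)
where Lᵢ(x) = Π_{j≠i} (x - xⱼ)/(xᵢ - xⱼ)

L_0(0.3) = (0.3 - 0)/(-1 - 0) × (0.3 - 1)/(-1 - 1) × (0.3 - 2)/(-1 - 2) = -0.059500
L_1(0.3) = (0.3 - (-1))/(0 - (-1)) × (0.3 - 1)/(0 - 1) × (0.3 - 2)/(0 - 2) = 0.773500
L_2(0.3) = (0.3 - (-1))/(1 - (-1)) × (0.3 - 0)/(1 - 0) × (0.3 - 2)/(1 - 2) = 0.331500
L_3(0.3) = (0.3 - (-1))/(2 - (-1)) × (0.3 - 0)/(2 - 0) × (0.3 - 1)/(2 - 1) = -0.045500

P(0.3) = 11×L_0(0.3) + 6×L_1(0.3) + 4×L_2(0.3) + 6×L_3(0.3)
P(0.3) = 5.039500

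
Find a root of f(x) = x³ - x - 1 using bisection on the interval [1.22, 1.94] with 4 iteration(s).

f(x) = x³ - x - 1
Initial interval: [1.22, 1.94]

Iteration 1:
  c_1 = (1.220000 + 1.940000)/2 = 1.580000
  f(c_1) = f(1.580000) = 1.364312
  f(a) × f(c) < 0, new interval: [1.220000, 1.580000]
Iteration 2:
  c_2 = (1.220000 + 1.580000)/2 = 1.400000
  f(c_2) = f(1.400000) = 0.344000
  f(a) × f(c) < 0, new interval: [1.220000, 1.400000]
Iteration 3:
  c_3 = (1.220000 + 1.400000)/2 = 1.310000
  f(c_3) = f(1.310000) = -0.061909
  f(a) × f(c) ≥ 0, new interval: [1.310000, 1.400000]
Iteration 4:
  c_4 = (1.310000 + 1.400000)/2 = 1.355000
  f(c_4) = f(1.355000) = 0.132814
  f(a) × f(c) < 0, new interval: [1.310000, 1.355000]

After 4 iteration(s), the approximation is c_4 = 1.355000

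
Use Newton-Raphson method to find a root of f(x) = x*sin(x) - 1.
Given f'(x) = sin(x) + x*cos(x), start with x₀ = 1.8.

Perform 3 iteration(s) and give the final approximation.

f(x) = x*sin(x) - 1
f'(x) = sin(x) + x*cos(x)
x₀ = 1.8

Newton-Raphson formula: x_{n+1} = x_n - f(x_n)/f'(x_n)

Iteration 1:
  f(1.800000) = 0.752926
  f'(1.800000) = 0.564884
  x_1 = 1.800000 - 0.752926/0.564884 = 0.467114
Iteration 2:
  f(0.467114) = -0.789653
  f'(0.467114) = 0.867384
  x_2 = 0.467114 - (-0.789653)/0.867384 = 1.377499
Iteration 3:
  f(1.377499) = 0.351844
  f'(1.377499) = 1.245988
  x_3 = 1.377499 - 0.351844/1.245988 = 1.095117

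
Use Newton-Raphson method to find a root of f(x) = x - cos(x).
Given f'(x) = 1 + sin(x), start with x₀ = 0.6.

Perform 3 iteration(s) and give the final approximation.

f(x) = x - cos(x)
f'(x) = 1 + sin(x)
x₀ = 0.6

Newton-Raphson formula: x_{n+1} = x_n - f(x_n)/f'(x_n)

Iteration 1:
  f(0.600000) = -0.225336
  f'(0.600000) = 1.564642
  x_1 = 0.600000 - (-0.225336)/1.564642 = 0.744017
Iteration 2:
  f(0.744017) = 0.008264
  f'(0.744017) = 1.677249
  x_2 = 0.744017 - 0.008264/1.677249 = 0.739090
Iteration 3:
  f(0.739090) = 0.000009
  f'(0.739090) = 1.673616
  x_3 = 0.739090 - 0.000009/1.673616 = 0.739085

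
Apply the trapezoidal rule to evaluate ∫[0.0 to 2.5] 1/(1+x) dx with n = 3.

f(x) = 1/(1+x)
a = 0.0, b = 2.5, n = 3
h = (b - a)/n = 0.833333

Trapezoidal rule: (h/2)[f(x₀) + 2f(x₁) + 2f(x₂) + ... + f(xₙ)]

x_0 = 0.0000, f(x_0) = 1.000000, coefficient = 1
x_1 = 0.8333, f(x_1) = 0.545455, coefficient = 2
x_2 = 1.6667, f(x_2) = 0.375000, coefficient = 2
x_3 = 2.5000, f(x_3) = 0.285714, coefficient = 1

I ≈ (0.833333/2) × 3.126623 = 1.302760
Exact value: 1.252763
Error: 0.049997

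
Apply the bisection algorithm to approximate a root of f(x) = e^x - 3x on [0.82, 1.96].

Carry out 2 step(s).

f(x) = e^x - 3x
Initial interval: [0.82, 1.96]

Iteration 1:
  c_1 = (0.820000 + 1.960000)/2 = 1.390000
  f(c_1) = f(1.390000) = -0.155150
  f(a) × f(c) ≥ 0, new interval: [1.390000, 1.960000]
Iteration 2:
  c_2 = (1.390000 + 1.960000)/2 = 1.675000
  f(c_2) = f(1.675000) = 0.313795
  f(a) × f(c) < 0, new interval: [1.390000, 1.675000]

After 2 iteration(s), the approximation is c_2 = 1.675000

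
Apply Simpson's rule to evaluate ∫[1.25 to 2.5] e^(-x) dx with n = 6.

f(x) = e^(-x)
a = 1.25, b = 2.5, n = 6
h = (b - a)/n = 0.208333

Simpson's rule: (h/3)[f(x₀) + 4f(x₁) + 2f(x₂) + ... + f(xₙ)]

x_0 = 1.2500, f(x_0) = 0.286505, coefficient = 1
x_1 = 1.4583, f(x_1) = 0.232624, coefficient = 4
x_2 = 1.6667, f(x_2) = 0.188876, coefficient = 2
x_3 = 1.8750, f(x_3) = 0.153355, coefficient = 4
x_4 = 2.0833, f(x_4) = 0.124514, coefficient = 2
x_5 = 2.2917, f(x_5) = 0.101098, coefficient = 4
x_6 = 2.5000, f(x_6) = 0.082085, coefficient = 1

I ≈ (0.208333/3) × 2.943676 = 0.204422
Exact value: 0.204420
Error: 0.000002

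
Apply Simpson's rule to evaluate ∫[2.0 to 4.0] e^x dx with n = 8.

f(x) = e^x
a = 2.0, b = 4.0, n = 8
h = (b - a)/n = 0.250000

Simpson's rule: (h/3)[f(x₀) + 4f(x₁) + 2f(x₂) + ... + f(xₙ)]

x_0 = 2.0000, f(x_0) = 7.389056, coefficient = 1
x_1 = 2.2500, f(x_1) = 9.487736, coefficient = 4
x_2 = 2.5000, f(x_2) = 12.182494, coefficient = 2
x_3 = 2.7500, f(x_3) = 15.642632, coefficient = 4
x_4 = 3.0000, f(x_4) = 20.085537, coefficient = 2
x_5 = 3.2500, f(x_5) = 25.790340, coefficient = 4
x_6 = 3.5000, f(x_6) = 33.115452, coefficient = 2
x_7 = 3.7500, f(x_7) = 42.521082, coefficient = 4
x_8 = 4.0000, f(x_8) = 54.598150, coefficient = 1

I ≈ (0.250000/3) × 566.521330 = 47.210111
Exact value: 47.209094
Error: 0.001017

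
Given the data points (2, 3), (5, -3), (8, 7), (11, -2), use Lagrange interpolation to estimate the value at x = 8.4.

Lagrange interpolation formula:
P(x) = Σ yᵢ × Lᵢ(x)
where Lᵢ(x) = Π_{j≠i} (x - xⱼ)/(xᵢ - xⱼ)

L_0(8.4) = (8.4 - 5)/(2 - 5) × (8.4 - 8)/(2 - 8) × (8.4 - 11)/(2 - 11) = 0.021827
L_1(8.4) = (8.4 - 2)/(5 - 2) × (8.4 - 8)/(5 - 8) × (8.4 - 11)/(5 - 11) = -0.123259
L_2(8.4) = (8.4 - 2)/(8 - 2) × (8.4 - 5)/(8 - 5) × (8.4 - 11)/(8 - 11) = 1.047704
L_3(8.4) = (8.4 - 2)/(11 - 2) × (8.4 - 5)/(11 - 5) × (8.4 - 8)/(11 - 8) = 0.053728

P(8.4) = 3×L_0(8.4) + (-3)×L_1(8.4) + 7×L_2(8.4) + (-2)×L_3(8.4)
P(8.4) = 7.661728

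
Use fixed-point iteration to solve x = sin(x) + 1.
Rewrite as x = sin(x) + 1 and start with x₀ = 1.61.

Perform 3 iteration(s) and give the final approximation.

Equation: x = sin(x) + 1
Fixed-point form: x = sin(x) + 1
x₀ = 1.61

x_1 = g(1.610000) = 1.999232
x_2 = g(1.999232) = 1.909617
x_3 = g(1.909617) = 1.943147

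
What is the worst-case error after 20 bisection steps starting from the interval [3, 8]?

Bisection error bound: |error| ≤ (b-a)/2^n
|error| ≤ (8 - 3)/2^20 = 5/2^20
|error| ≤ 0.0000047684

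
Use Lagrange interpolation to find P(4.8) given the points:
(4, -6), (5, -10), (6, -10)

Lagrange interpolation formula:
P(x) = Σ yᵢ × Lᵢ(x)
where Lᵢ(x) = Π_{j≠i} (x - xⱼ)/(xᵢ - xⱼ)

L_0(4.8) = (4.8 - 5)/(4 - 5) × (4.8 - 6)/(4 - 6) = 0.120000
L_1(4.8) = (4.8 - 4)/(5 - 4) × (4.8 - 6)/(5 - 6) = 0.960000
L_2(4.8) = (4.8 - 4)/(6 - 4) × (4.8 - 5)/(6 - 5) = -0.080000

P(4.8) = (-6)×L_0(4.8) + (-10)×L_1(4.8) + (-10)×L_2(4.8)
P(4.8) = -9.520000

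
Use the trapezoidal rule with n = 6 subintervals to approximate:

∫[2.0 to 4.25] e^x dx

f(x) = e^x
a = 2.0, b = 4.25, n = 6
h = (b - a)/n = 0.375000

Trapezoidal rule: (h/2)[f(x₀) + 2f(x₁) + 2f(x₂) + ... + f(xₙ)]

x_0 = 2.0000, f(x_0) = 7.389056, coefficient = 1
x_1 = 2.3750, f(x_1) = 10.751013, coefficient = 2
x_2 = 2.7500, f(x_2) = 15.642632, coefficient = 2
x_3 = 3.1250, f(x_3) = 22.759895, coefficient = 2
x_4 = 3.5000, f(x_4) = 33.115452, coefficient = 2
x_5 = 3.8750, f(x_5) = 48.182698, coefficient = 2
x_6 = 4.2500, f(x_6) = 70.105412, coefficient = 1

I ≈ (0.375000/2) × 338.397849 = 63.449597
Exact value: 62.716356
Error: 0.733240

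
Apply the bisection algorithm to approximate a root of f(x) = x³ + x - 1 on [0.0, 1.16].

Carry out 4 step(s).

f(x) = x³ + x - 1
Initial interval: [0.0, 1.16]

Iteration 1:
  c_1 = (0.000000 + 1.160000)/2 = 0.580000
  f(c_1) = f(0.580000) = -0.224888
  f(a) × f(c) ≥ 0, new interval: [0.580000, 1.160000]
Iteration 2:
  c_2 = (0.580000 + 1.160000)/2 = 0.870000
  f(c_2) = f(0.870000) = 0.528503
  f(a) × f(c) < 0, new interval: [0.580000, 0.870000]
Iteration 3:
  c_3 = (0.580000 + 0.870000)/2 = 0.725000
  f(c_3) = f(0.725000) = 0.106078
  f(a) × f(c) < 0, new interval: [0.580000, 0.725000]
Iteration 4:
  c_4 = (0.580000 + 0.725000)/2 = 0.652500
  f(c_4) = f(0.652500) = -0.069694
  f(a) × f(c) ≥ 0, new interval: [0.652500, 0.725000]

After 4 iteration(s), the approximation is c_4 = 0.652500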